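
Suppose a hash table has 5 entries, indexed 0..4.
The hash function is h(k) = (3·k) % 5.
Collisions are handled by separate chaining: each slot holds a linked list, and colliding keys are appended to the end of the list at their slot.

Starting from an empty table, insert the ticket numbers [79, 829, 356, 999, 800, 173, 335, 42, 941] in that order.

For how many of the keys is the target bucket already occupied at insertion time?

4

Insert 79: h=2, bucket 2 empty -> new chain.
Insert 829: h=2, bucket 2 nonempty -> append to chain.
Insert 356: h=3, bucket 3 empty -> new chain.
Insert 999: h=2, bucket 2 nonempty -> append to chain.
Insert 800: h=0, bucket 0 empty -> new chain.
Insert 173: h=4, bucket 4 empty -> new chain.
Insert 335: h=0, bucket 0 nonempty -> append to chain.
Insert 42: h=1, bucket 1 empty -> new chain.
Insert 941: h=3, bucket 3 nonempty -> append to chain.
Final buckets:
0: 800 -> 335
1: 42
2: 79 -> 829 -> 999
3: 356 -> 941
4: 173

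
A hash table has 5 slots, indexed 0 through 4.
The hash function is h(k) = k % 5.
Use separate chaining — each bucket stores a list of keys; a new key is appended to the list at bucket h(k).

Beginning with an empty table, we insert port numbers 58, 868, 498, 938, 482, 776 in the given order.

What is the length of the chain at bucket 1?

1

Insert 58: h=3, bucket 3 empty -> new chain.
Insert 868: h=3, bucket 3 nonempty -> append to chain.
Insert 498: h=3, bucket 3 nonempty -> append to chain.
Insert 938: h=3, bucket 3 nonempty -> append to chain.
Insert 482: h=2, bucket 2 empty -> new chain.
Insert 776: h=1, bucket 1 empty -> new chain.
Final buckets:
0: ∅
1: 776
2: 482
3: 58 -> 868 -> 498 -> 938
4: ∅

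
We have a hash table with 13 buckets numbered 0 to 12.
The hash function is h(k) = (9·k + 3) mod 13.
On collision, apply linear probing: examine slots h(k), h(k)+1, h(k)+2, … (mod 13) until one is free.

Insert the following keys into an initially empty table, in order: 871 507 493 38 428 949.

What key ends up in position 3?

871

Insert 871: h=3, slot 3 empty -> index 3.
Insert 507: h=3, slot 3 occupied -> index 4.
Insert 493: h=7, slot 7 empty -> index 7.
Insert 38: h=7, slot 7 occupied -> index 8.
Insert 428: h=7, slots 7,8 occupied -> index 9.
Insert 949: h=3, slots 3,4 occupied -> index 5.
Table: [-, -, -, 871, 507, 949, -, 493, 38, 428, -, -, -]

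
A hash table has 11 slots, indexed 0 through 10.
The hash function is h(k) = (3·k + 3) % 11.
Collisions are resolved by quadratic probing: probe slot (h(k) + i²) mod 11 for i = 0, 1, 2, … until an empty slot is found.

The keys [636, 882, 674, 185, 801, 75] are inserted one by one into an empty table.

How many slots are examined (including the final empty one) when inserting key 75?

6

Insert 636: h=8, slot 8 empty → index 8.
Insert 882: h=9, slot 9 empty → index 9.
Insert 674: h=1, slot 1 empty → index 1.
Insert 185: h=8, slots 8,9,1 occupied → index 6.
Insert 801: h=8, slots 8,9,1,6 occupied → index 2.
Insert 75: h=8, slots 8,9,1,6,2 occupied → index 0.
Table: [75, 674, 801, _, _, _, 185, _, 636, 882, _]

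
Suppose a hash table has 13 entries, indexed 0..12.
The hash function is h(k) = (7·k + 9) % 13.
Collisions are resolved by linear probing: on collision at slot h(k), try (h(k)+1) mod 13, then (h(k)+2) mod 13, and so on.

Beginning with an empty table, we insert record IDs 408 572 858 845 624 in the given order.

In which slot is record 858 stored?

10

Insert 408: h=5, slot 5 empty => index 5.
Insert 572: h=9, slot 9 empty => index 9.
Insert 858: h=9, slot 9 occupied => index 10.
Insert 845: h=9, slots 9,10 occupied => index 11.
Insert 624: h=9, slots 9,10,11 occupied => index 12.
Table: [∅, ∅, ∅, ∅, ∅, 408, ∅, ∅, ∅, 572, 858, 845, 624]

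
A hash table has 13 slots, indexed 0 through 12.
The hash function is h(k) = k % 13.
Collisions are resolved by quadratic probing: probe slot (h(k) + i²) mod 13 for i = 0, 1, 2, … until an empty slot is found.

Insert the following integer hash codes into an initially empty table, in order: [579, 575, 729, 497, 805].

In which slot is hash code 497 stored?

Insert 579: h=7, slot 7 empty → index 7.
Insert 575: h=3, slot 3 empty → index 3.
Insert 729: h=1, slot 1 empty → index 1.
Insert 497: h=3, slot 3 occupied → index 4.
Insert 805: h=12, slot 12 empty → index 12.
Table: [., 729, ., 575, 497, ., ., 579, ., ., ., ., 805]

4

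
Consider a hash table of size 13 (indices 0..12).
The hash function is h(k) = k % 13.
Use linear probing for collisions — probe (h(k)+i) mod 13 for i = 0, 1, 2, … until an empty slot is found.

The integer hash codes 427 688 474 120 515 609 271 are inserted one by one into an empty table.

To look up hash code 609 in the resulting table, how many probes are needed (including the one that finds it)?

427: h=11 => slot 11
688: h=12 => slot 12
474: h=6 => slot 6
120: h=3 => slot 3
515: h=8 => slot 8
609: h=11, probe 11,12,0 => slot 0
271: h=11, probe 11,12,0,1 => slot 1
Table: [609, 271, ., 120, ., ., 474, ., 515, ., ., 427, 688]
Lookup 609: h=11, probe 11,12,0 → found at 0.

3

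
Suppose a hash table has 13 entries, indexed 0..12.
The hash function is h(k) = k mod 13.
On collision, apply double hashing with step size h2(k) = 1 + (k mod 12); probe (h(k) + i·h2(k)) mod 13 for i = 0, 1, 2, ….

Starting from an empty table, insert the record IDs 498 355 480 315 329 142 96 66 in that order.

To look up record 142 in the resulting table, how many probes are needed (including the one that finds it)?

3

Insert 498: h=4, slot 4 empty => index 4.
Insert 355: h=4, h2=8, slot 4 occupied => index 12.
Insert 480: h=12, h2=1, slot 12 occupied => index 0.
Insert 315: h=3, slot 3 empty => index 3.
Insert 329: h=4, h2=6, slot 4 occupied => index 10.
Insert 142: h=12, h2=11, slots 12,10 occupied => index 8.
Insert 96: h=5, slot 5 empty => index 5.
Insert 66: h=1, slot 1 empty => index 1.
Table: [480, 66, -, 315, 498, 96, -, -, 142, -, 329, -, 355]
Lookup 142: h=12, h2=11, probe 12,10,8 → found at 8.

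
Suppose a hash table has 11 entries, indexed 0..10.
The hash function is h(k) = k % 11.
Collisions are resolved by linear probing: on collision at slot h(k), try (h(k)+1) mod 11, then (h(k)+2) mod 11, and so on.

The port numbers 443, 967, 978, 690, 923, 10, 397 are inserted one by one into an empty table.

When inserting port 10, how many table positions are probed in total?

4

Insert 443: h=3, slot 3 empty → index 3.
Insert 967: h=10, slot 10 empty → index 10.
Insert 978: h=10, slot 10 occupied → index 0.
Insert 690: h=8, slot 8 empty → index 8.
Insert 923: h=10, slots 10,0 occupied → index 1.
Insert 10: h=10, slots 10,0,1 occupied → index 2.
Insert 397: h=1, slots 1,2,3 occupied → index 4.
Table: [978, 923, 10, 443, 397, _, _, _, 690, _, 967]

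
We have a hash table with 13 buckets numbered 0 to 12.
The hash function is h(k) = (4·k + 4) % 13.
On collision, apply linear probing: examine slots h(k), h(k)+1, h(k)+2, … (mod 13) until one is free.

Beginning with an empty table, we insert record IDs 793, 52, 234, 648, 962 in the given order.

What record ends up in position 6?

234

Insert 793: h=4, slot 4 empty => index 4.
Insert 52: h=4, slot 4 occupied => index 5.
Insert 234: h=4, slots 4,5 occupied => index 6.
Insert 648: h=9, slot 9 empty => index 9.
Insert 962: h=4, slots 4,5,6 occupied => index 7.
Table: [-, -, -, -, 793, 52, 234, 962, -, 648, -, -, -]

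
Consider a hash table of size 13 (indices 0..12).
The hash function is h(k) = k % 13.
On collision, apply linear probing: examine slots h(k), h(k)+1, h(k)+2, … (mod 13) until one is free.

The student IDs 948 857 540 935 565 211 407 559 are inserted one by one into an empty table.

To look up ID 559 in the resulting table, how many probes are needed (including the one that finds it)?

Insert 948: h=12, slot 12 empty -> index 12.
Insert 857: h=12, slot 12 occupied -> index 0.
Insert 540: h=7, slot 7 empty -> index 7.
Insert 935: h=12, slots 12,0 occupied -> index 1.
Insert 565: h=6, slot 6 empty -> index 6.
Insert 211: h=3, slot 3 empty -> index 3.
Insert 407: h=4, slot 4 empty -> index 4.
Insert 559: h=0, slots 0,1 occupied -> index 2.
Table: [857, 935, 559, 211, 407, ., 565, 540, ., ., ., ., 948]
Lookup 559: h=0, probe 0,1,2 → found at 2.

3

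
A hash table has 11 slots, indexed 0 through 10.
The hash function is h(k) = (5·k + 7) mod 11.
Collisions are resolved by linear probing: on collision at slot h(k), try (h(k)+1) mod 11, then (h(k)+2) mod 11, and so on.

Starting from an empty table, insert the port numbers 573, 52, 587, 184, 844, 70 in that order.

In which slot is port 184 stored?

4

573: h=1 -> slot 1
52: h=3 -> slot 3
587: h=5 -> slot 5
184: h=3, probe 3,4 -> slot 4
844: h=3, probe 3,4,5,6 -> slot 6
70: h=5, probe 5,6,7 -> slot 7
Table: [—, 573, —, 52, 184, 587, 844, 70, —, —, —]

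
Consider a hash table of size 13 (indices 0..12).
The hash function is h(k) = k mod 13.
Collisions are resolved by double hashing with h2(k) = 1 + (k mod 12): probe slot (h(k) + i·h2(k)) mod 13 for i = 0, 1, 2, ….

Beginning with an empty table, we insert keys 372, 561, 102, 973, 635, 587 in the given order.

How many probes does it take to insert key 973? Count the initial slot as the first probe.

372: h=8 → slot 8
561: h=2 → slot 2
102: h=11 → slot 11
973: h=11, h2=2, probe 11,0 → slot 0
635: h=11, h2=12, probe 11,10 → slot 10
587: h=2, h2=12, probe 2,1 → slot 1
Table: [973, 587, 561, -, -, -, -, -, 372, -, 635, 102, -]

2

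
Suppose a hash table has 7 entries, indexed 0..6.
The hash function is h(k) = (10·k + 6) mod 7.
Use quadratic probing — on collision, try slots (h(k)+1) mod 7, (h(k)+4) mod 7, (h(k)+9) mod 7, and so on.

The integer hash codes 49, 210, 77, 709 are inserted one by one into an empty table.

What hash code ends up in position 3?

Insert 49: h=6, slot 6 empty => index 6.
Insert 210: h=6, slot 6 occupied => index 0.
Insert 77: h=6, slots 6,0 occupied => index 3.
Insert 709: h=5, slot 5 empty => index 5.
Table: [210, —, —, 77, —, 709, 49]

77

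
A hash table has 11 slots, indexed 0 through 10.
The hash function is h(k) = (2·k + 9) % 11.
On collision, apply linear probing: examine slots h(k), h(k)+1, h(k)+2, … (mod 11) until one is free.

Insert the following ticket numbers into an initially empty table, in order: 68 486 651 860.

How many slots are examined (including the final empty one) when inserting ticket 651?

3

Insert 68: h=2, slot 2 empty → index 2.
Insert 486: h=2, slot 2 occupied → index 3.
Insert 651: h=2, slots 2,3 occupied → index 4.
Insert 860: h=2, slots 2,3,4 occupied → index 5.
Table: [∅, ∅, 68, 486, 651, 860, ∅, ∅, ∅, ∅, ∅]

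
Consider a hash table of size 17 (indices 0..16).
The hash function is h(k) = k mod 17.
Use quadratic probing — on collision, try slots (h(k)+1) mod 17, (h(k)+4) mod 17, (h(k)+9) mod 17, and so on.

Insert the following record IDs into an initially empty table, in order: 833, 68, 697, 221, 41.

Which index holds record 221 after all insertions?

Insert 833: h=0, slot 0 empty → index 0.
Insert 68: h=0, slot 0 occupied → index 1.
Insert 697: h=0, slots 0,1 occupied → index 4.
Insert 221: h=0, slots 0,1,4 occupied → index 9.
Insert 41: h=7, slot 7 empty → index 7.
Table: [833, 68, ., ., 697, ., ., 41, ., 221, ., ., ., ., ., ., .]

9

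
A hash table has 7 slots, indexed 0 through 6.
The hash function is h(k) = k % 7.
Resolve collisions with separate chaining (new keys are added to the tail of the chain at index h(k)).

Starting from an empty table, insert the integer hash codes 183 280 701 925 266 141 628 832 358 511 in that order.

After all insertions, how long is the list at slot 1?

5

183 → bucket 1
280 → bucket 0
701 → bucket 1 (collision)
925 → bucket 1 (collision)
266 → bucket 0 (collision)
141 → bucket 1 (collision)
628 → bucket 5
832 → bucket 6
358 → bucket 1 (collision)
511 → bucket 0 (collision)
Final buckets:
0: 280 -> 266 -> 511
1: 183 -> 701 -> 925 -> 141 -> 358
2: ∅
3: ∅
4: ∅
5: 628
6: 832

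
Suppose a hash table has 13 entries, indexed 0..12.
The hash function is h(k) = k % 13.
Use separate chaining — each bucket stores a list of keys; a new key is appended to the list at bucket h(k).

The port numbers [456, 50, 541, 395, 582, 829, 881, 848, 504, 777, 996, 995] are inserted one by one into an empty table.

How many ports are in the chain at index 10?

Insert 456: h=1, bucket 1 empty -> new chain.
Insert 50: h=11, bucket 11 empty -> new chain.
Insert 541: h=8, bucket 8 empty -> new chain.
Insert 395: h=5, bucket 5 empty -> new chain.
Insert 582: h=10, bucket 10 empty -> new chain.
Insert 829: h=10, bucket 10 nonempty -> append to chain.
Insert 881: h=10, bucket 10 nonempty -> append to chain.
Insert 848: h=3, bucket 3 empty -> new chain.
Insert 504: h=10, bucket 10 nonempty -> append to chain.
Insert 777: h=10, bucket 10 nonempty -> append to chain.
Insert 996: h=8, bucket 8 nonempty -> append to chain.
Insert 995: h=7, bucket 7 empty -> new chain.
Final buckets:
0: -
1: 456
2: -
3: 848
4: -
5: 395
6: -
7: 995
8: 541 -> 996
9: -
10: 582 -> 829 -> 881 -> 504 -> 777
11: 50
12: -

5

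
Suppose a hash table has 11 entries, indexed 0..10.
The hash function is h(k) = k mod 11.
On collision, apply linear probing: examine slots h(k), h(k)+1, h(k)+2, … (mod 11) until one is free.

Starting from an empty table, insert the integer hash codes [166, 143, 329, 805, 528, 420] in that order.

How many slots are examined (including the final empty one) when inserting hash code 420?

166: h=1 -> slot 1
143: h=0 -> slot 0
329: h=10 -> slot 10
805: h=2 -> slot 2
528: h=0, probe 0,1,2,3 -> slot 3
420: h=2, probe 2,3,4 -> slot 4
Table: [143, 166, 805, 528, 420, _, _, _, _, _, 329]

3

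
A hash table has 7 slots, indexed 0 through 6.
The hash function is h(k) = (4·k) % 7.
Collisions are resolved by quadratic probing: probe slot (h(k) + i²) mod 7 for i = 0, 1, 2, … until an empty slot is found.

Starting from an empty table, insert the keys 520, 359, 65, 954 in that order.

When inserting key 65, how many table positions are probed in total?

3

520: h=1 => slot 1
359: h=1, probe 1,2 => slot 2
65: h=1, probe 1,2,5 => slot 5
954: h=1, probe 1,2,5,3 => slot 3
Table: [—, 520, 359, 954, —, 65, —]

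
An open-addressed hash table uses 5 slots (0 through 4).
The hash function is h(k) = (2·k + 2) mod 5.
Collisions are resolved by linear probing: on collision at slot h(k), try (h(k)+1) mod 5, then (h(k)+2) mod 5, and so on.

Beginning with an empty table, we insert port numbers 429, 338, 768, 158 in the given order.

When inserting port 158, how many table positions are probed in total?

429 hashes to 0; slot 0 is free → place at 0.
338 hashes to 3; slot 3 is free → place at 3.
768 hashes to 3; 3 taken → place at 4.
158 hashes to 3; 3,4,0 taken → place at 1.
Table: [429, 158, —, 338, 768]

4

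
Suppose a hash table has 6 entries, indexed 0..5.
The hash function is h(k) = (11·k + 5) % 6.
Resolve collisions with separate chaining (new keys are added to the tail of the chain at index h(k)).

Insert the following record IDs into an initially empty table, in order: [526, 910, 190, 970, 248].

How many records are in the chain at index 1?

Insert 526: h=1, bucket 1 empty → new chain.
Insert 910: h=1, bucket 1 nonempty → append to chain.
Insert 190: h=1, bucket 1 nonempty → append to chain.
Insert 970: h=1, bucket 1 nonempty → append to chain.
Insert 248: h=3, bucket 3 empty → new chain.
Final buckets:
0: -
1: 526 -> 910 -> 190 -> 970
2: -
3: 248
4: -
5: -

4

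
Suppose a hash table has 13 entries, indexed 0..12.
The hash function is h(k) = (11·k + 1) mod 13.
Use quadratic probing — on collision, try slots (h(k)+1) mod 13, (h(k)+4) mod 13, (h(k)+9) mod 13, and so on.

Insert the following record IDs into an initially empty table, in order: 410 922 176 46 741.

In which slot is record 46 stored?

4

410: h=0 → slot 0
922: h=3 → slot 3
176: h=0, probe 0,1 → slot 1
46: h=0, probe 0,1,4 → slot 4
741: h=1, probe 1,2 → slot 2
Table: [410, 176, 741, 922, 46, -, -, -, -, -, -, -, -]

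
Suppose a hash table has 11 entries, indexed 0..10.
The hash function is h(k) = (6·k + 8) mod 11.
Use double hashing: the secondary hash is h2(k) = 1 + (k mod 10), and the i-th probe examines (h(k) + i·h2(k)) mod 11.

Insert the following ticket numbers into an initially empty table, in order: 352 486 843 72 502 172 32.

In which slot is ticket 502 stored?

352: h=8 -> slot 8
486: h=9 -> slot 9
843: h=6 -> slot 6
72: h=0 -> slot 0
502: h=6, h2=3, probe 6,9,1 -> slot 1
172: h=6, h2=3, probe 6,9,1,4 -> slot 4
32: h=2 -> slot 2
Table: [72, 502, 32, -, 172, -, 843, -, 352, 486, -]

1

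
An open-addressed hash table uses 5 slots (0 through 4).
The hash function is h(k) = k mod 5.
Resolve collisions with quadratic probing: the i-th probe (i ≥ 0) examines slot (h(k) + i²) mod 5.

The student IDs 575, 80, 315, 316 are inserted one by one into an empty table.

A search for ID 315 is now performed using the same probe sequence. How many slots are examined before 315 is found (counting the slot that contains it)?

575: h=0 => slot 0
80: h=0, probe 0,1 => slot 1
315: h=0, probe 0,1,4 => slot 4
316: h=1, probe 1,2 => slot 2
Table: [575, 80, 316, -, 315]
Lookup 315: h=0, probe 0,1,4 → found at 4.

3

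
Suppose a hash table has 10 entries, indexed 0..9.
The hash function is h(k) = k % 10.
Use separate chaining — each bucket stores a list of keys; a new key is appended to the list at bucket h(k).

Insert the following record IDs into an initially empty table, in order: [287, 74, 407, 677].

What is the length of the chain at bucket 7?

3

Insert 287: h=7, bucket 7 empty -> new chain.
Insert 74: h=4, bucket 4 empty -> new chain.
Insert 407: h=7, bucket 7 nonempty -> append to chain.
Insert 677: h=7, bucket 7 nonempty -> append to chain.
Final buckets:
0: ∅
1: ∅
2: ∅
3: ∅
4: 74
5: ∅
6: ∅
7: 287 -> 407 -> 677
8: ∅
9: ∅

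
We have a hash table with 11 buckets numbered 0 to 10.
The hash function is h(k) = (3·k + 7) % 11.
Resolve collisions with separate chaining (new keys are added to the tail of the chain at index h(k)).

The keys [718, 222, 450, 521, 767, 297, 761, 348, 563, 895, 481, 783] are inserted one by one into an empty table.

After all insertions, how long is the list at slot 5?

718 -> bucket 5
222 -> bucket 2
450 -> bucket 4
521 -> bucket 8
767 -> bucket 9
297 -> bucket 7
761 -> bucket 2 (collision)
348 -> bucket 6
563 -> bucket 2 (collision)
895 -> bucket 8 (collision)
481 -> bucket 9 (collision)
783 -> bucket 2 (collision)
Final buckets:
0: -
1: -
2: 222 -> 761 -> 563 -> 783
3: -
4: 450
5: 718
6: 348
7: 297
8: 521 -> 895
9: 767 -> 481
10: -

1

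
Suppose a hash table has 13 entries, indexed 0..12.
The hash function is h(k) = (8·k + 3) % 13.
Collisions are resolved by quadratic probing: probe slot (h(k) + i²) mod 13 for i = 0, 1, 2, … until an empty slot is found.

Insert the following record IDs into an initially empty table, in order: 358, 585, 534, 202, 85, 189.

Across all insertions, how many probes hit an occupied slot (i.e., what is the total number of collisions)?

10

358: h=7 => slot 7
585: h=3 => slot 3
534: h=11 => slot 11
202: h=7, probe 7,8 => slot 8
85: h=7, probe 7,8,11,3,10 => slot 10
189: h=7, probe 7,8,11,3,10,6 => slot 6
Table: [—, —, —, 585, —, —, 189, 358, 202, —, 85, 534, —]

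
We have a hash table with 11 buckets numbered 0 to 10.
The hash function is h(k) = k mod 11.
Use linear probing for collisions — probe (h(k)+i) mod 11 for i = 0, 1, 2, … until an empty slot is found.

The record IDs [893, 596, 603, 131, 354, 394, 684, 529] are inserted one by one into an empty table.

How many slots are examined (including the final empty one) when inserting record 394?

893 hashes to 2; slot 2 is free => place at 2.
596 hashes to 2; 2 taken => place at 3.
603 hashes to 9; slot 9 is free => place at 9.
131 hashes to 10; slot 10 is free => place at 10.
354 hashes to 2; 2,3 taken => place at 4.
394 hashes to 9; 9,10 taken => place at 0.
684 hashes to 2; 2,3,4 taken => place at 5.
529 hashes to 1; slot 1 is free => place at 1.
Table: [394, 529, 893, 596, 354, 684, _, _, _, 603, 131]

3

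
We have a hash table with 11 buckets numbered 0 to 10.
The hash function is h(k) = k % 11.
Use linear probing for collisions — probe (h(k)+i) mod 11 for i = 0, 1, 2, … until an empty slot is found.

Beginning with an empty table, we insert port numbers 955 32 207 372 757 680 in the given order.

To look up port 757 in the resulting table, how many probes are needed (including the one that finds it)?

5

955: h=9 → slot 9
32: h=10 → slot 10
207: h=9, probe 9,10,0 → slot 0
372: h=9, probe 9,10,0,1 → slot 1
757: h=9, probe 9,10,0,1,2 → slot 2
680: h=9, probe 9,10,0,1,2,3 → slot 3
Table: [207, 372, 757, 680, —, —, —, —, —, 955, 32]
Lookup 757: h=9, probe 9,10,0,1,2 → found at 2.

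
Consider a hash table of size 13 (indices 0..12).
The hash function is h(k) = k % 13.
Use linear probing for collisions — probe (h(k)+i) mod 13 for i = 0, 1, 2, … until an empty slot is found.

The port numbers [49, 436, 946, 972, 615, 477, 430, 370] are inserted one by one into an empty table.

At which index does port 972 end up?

12

49: h=10 → slot 10
436: h=7 → slot 7
946: h=10, probe 10,11 → slot 11
972: h=10, probe 10,11,12 → slot 12
615: h=4 → slot 4
477: h=9 → slot 9
430: h=1 → slot 1
370: h=6 → slot 6
Table: [., 430, ., ., 615, ., 370, 436, ., 477, 49, 946, 972]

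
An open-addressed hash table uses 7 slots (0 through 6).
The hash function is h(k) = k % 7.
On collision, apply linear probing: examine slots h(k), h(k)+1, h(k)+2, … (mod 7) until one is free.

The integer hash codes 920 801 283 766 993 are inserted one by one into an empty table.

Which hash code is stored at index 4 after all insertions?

801

Insert 920: h=3, slot 3 empty -> index 3.
Insert 801: h=3, slot 3 occupied -> index 4.
Insert 283: h=3, slots 3,4 occupied -> index 5.
Insert 766: h=3, slots 3,4,5 occupied -> index 6.
Insert 993: h=6, slot 6 occupied -> index 0.
Table: [993, —, —, 920, 801, 283, 766]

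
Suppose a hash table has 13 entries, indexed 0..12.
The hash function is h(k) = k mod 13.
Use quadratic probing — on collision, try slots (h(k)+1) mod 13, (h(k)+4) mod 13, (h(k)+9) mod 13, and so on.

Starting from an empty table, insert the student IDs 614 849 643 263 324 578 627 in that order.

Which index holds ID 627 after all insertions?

614: h=3 → slot 3
849: h=4 → slot 4
643: h=6 → slot 6
263: h=3, probe 3,4,7 → slot 7
324: h=12 → slot 12
578: h=6, probe 6,7,10 → slot 10
627: h=3, probe 3,4,7,12,6,2 → slot 2
Table: [∅, ∅, 627, 614, 849, ∅, 643, 263, ∅, ∅, 578, ∅, 324]

2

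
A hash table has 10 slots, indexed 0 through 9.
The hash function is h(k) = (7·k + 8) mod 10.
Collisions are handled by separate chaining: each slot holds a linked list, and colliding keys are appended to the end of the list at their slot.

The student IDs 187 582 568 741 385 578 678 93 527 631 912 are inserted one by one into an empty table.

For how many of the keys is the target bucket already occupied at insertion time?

5

Insert 187: h=7, bucket 7 empty -> new chain.
Insert 582: h=2, bucket 2 empty -> new chain.
Insert 568: h=4, bucket 4 empty -> new chain.
Insert 741: h=5, bucket 5 empty -> new chain.
Insert 385: h=3, bucket 3 empty -> new chain.
Insert 578: h=4, bucket 4 nonempty -> append to chain.
Insert 678: h=4, bucket 4 nonempty -> append to chain.
Insert 93: h=9, bucket 9 empty -> new chain.
Insert 527: h=7, bucket 7 nonempty -> append to chain.
Insert 631: h=5, bucket 5 nonempty -> append to chain.
Insert 912: h=2, bucket 2 nonempty -> append to chain.
Final buckets:
0: —
1: —
2: 582 -> 912
3: 385
4: 568 -> 578 -> 678
5: 741 -> 631
6: —
7: 187 -> 527
8: —
9: 93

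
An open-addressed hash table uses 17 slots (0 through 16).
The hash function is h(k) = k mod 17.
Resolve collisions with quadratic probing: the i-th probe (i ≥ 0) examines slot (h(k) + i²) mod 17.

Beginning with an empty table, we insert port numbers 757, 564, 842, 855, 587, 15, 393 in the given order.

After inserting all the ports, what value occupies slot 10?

757: h=9 -> slot 9
564: h=3 -> slot 3
842: h=9, probe 9,10 -> slot 10
855: h=5 -> slot 5
587: h=9, probe 9,10,13 -> slot 13
15: h=15 -> slot 15
393: h=2 -> slot 2
Table: [—, —, 393, 564, —, 855, —, —, —, 757, 842, —, —, 587, —, 15, —]

842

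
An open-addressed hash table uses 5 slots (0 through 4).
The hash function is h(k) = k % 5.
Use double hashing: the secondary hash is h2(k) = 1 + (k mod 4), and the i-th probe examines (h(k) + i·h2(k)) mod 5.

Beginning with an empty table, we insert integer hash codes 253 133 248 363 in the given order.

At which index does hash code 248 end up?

4

253 hashes to 3; slot 3 is free → place at 3.
133 hashes to 3, h2=2; 3 taken → place at 0.
248 hashes to 3, h2=1; 3 taken → place at 4.
363 hashes to 3, h2=4; 3 taken → place at 2.
Table: [133, ., 363, 253, 248]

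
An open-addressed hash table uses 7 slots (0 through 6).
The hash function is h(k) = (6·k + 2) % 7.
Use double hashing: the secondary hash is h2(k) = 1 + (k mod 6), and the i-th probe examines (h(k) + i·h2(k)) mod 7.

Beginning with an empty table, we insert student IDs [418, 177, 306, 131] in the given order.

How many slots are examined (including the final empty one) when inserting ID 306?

2

418: h=4 => slot 4
177: h=0 => slot 0
306: h=4, h2=1, probe 4,5 => slot 5
131: h=4, h2=6, probe 4,3 => slot 3
Table: [177, —, —, 131, 418, 306, —]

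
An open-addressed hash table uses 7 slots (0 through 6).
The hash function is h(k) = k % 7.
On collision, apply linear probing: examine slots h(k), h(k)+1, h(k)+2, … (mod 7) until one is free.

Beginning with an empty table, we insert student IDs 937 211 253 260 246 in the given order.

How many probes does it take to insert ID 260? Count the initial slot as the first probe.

3

937: h=6 -> slot 6
211: h=1 -> slot 1
253: h=1, probe 1,2 -> slot 2
260: h=1, probe 1,2,3 -> slot 3
246: h=1, probe 1,2,3,4 -> slot 4
Table: [_, 211, 253, 260, 246, _, 937]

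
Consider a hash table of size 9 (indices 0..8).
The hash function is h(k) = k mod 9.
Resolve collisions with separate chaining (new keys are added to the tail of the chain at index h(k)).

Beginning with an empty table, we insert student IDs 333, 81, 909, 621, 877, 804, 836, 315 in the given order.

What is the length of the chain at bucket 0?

5

333 → bucket 0
81 → bucket 0 (collision)
909 → bucket 0 (collision)
621 → bucket 0 (collision)
877 → bucket 4
804 → bucket 3
836 → bucket 8
315 → bucket 0 (collision)
Final buckets:
0: 333 -> 81 -> 909 -> 621 -> 315
1: ∅
2: ∅
3: 804
4: 877
5: ∅
6: ∅
7: ∅
8: 836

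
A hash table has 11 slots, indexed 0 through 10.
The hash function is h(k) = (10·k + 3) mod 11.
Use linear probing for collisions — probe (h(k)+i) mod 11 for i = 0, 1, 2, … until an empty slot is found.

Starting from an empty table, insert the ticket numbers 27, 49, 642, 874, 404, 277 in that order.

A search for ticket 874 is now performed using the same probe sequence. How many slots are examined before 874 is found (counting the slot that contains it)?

4

27: h=9 => slot 9
49: h=9, probe 9,10 => slot 10
642: h=10, probe 10,0 => slot 0
874: h=9, probe 9,10,0,1 => slot 1
404: h=6 => slot 6
277: h=1, probe 1,2 => slot 2
Table: [642, 874, 277, ., ., ., 404, ., ., 27, 49]
Lookup 874: h=9, probe 9,10,0,1 → found at 1.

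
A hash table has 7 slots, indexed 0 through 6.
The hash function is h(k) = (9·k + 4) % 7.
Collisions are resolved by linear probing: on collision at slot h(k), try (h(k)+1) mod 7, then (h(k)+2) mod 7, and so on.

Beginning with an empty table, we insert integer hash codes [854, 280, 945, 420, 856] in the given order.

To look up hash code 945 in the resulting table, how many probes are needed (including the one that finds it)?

3

Insert 854: h=4, slot 4 empty → index 4.
Insert 280: h=4, slot 4 occupied → index 5.
Insert 945: h=4, slots 4,5 occupied → index 6.
Insert 420: h=4, slots 4,5,6 occupied → index 0.
Insert 856: h=1, slot 1 empty → index 1.
Table: [420, 856, ., ., 854, 280, 945]
Lookup 945: h=4, probe 4,5,6 → found at 6.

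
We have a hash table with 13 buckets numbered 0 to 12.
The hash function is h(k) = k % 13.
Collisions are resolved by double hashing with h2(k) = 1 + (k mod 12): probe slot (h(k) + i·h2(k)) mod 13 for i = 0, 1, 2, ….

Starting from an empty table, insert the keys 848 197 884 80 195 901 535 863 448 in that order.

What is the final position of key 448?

848: h=3 → slot 3
197: h=2 → slot 2
884: h=0 → slot 0
80: h=2, h2=9, probe 2,11 → slot 11
195: h=0, h2=4, probe 0,4 → slot 4
901: h=4, h2=2, probe 4,6 → slot 6
535: h=2, h2=8, probe 2,10 → slot 10
863: h=5 → slot 5
448: h=6, h2=5, probe 6,11,3,8 → slot 8
Table: [884, _, 197, 848, 195, 863, 901, _, 448, _, 535, 80, _]

8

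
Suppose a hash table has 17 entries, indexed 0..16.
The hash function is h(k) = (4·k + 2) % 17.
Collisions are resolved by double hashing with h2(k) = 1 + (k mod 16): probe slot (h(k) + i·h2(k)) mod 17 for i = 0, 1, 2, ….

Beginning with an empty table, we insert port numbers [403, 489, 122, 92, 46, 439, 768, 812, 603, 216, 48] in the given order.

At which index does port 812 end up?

8

403 hashes to 16; slot 16 is free → place at 16.
489 hashes to 3; slot 3 is free → place at 3.
122 hashes to 14; slot 14 is free → place at 14.
92 hashes to 13; slot 13 is free → place at 13.
46 hashes to 16, h2=15; 16,14 taken → place at 12.
439 hashes to 7; slot 7 is free → place at 7.
768 hashes to 14, h2=1; 14 taken → place at 15.
812 hashes to 3, h2=13; 3,16,12 taken → place at 8.
603 hashes to 0; slot 0 is free → place at 0.
216 hashes to 16, h2=9; 16,8,0 taken → place at 9.
48 hashes to 7, h2=1; 7,8,9 taken → place at 10.
Table: [603, -, -, 489, -, -, -, 439, 812, 216, 48, -, 46, 92, 122, 768, 403]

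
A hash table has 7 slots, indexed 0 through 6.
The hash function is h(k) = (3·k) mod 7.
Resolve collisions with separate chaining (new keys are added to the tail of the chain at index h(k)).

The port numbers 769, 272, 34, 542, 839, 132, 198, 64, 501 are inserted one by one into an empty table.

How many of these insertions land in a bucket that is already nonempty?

Insert 769: h=4, bucket 4 empty → new chain.
Insert 272: h=4, bucket 4 nonempty → append to chain.
Insert 34: h=4, bucket 4 nonempty → append to chain.
Insert 542: h=2, bucket 2 empty → new chain.
Insert 839: h=4, bucket 4 nonempty → append to chain.
Insert 132: h=4, bucket 4 nonempty → append to chain.
Insert 198: h=6, bucket 6 empty → new chain.
Insert 64: h=3, bucket 3 empty → new chain.
Insert 501: h=5, bucket 5 empty → new chain.
Final buckets:
0: ∅
1: ∅
2: 542
3: 64
4: 769 -> 272 -> 34 -> 839 -> 132
5: 501
6: 198

4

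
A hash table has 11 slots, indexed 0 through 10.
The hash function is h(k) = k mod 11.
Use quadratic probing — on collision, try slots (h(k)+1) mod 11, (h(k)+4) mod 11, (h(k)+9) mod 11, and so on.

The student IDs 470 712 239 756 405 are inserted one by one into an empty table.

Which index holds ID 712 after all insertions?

470: h=8 -> slot 8
712: h=8, probe 8,9 -> slot 9
239: h=8, probe 8,9,1 -> slot 1
756: h=8, probe 8,9,1,6 -> slot 6
405: h=9, probe 9,10 -> slot 10
Table: [∅, 239, ∅, ∅, ∅, ∅, 756, ∅, 470, 712, 405]

9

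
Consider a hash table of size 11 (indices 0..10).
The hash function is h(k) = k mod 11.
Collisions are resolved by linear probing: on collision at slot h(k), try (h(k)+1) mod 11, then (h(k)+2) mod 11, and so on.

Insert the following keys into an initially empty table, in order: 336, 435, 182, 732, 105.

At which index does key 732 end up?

9

336 hashes to 6; slot 6 is free => place at 6.
435 hashes to 6; 6 taken => place at 7.
182 hashes to 6; 6,7 taken => place at 8.
732 hashes to 6; 6,7,8 taken => place at 9.
105 hashes to 6; 6,7,8,9 taken => place at 10.
Table: [∅, ∅, ∅, ∅, ∅, ∅, 336, 435, 182, 732, 105]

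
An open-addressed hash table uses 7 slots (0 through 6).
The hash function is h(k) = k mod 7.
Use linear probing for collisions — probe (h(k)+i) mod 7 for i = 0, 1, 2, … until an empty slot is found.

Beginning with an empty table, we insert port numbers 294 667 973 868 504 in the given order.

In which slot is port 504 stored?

4

294: h=0 → slot 0
667: h=2 → slot 2
973: h=0, probe 0,1 → slot 1
868: h=0, probe 0,1,2,3 → slot 3
504: h=0, probe 0,1,2,3,4 → slot 4
Table: [294, 973, 667, 868, 504, —, —]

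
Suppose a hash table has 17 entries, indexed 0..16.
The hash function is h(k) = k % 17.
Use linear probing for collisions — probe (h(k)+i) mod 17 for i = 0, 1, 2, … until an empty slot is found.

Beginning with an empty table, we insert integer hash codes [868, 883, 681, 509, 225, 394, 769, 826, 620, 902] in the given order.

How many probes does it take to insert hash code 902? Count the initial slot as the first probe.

6

868 hashes to 1; slot 1 is free => place at 1.
883 hashes to 16; slot 16 is free => place at 16.
681 hashes to 1; 1 taken => place at 2.
509 hashes to 16; 16 taken => place at 0.
225 hashes to 4; slot 4 is free => place at 4.
394 hashes to 3; slot 3 is free => place at 3.
769 hashes to 4; 4 taken => place at 5.
826 hashes to 10; slot 10 is free => place at 10.
620 hashes to 8; slot 8 is free => place at 8.
902 hashes to 1; 1,2,3,4,5 taken => place at 6.
Table: [509, 868, 681, 394, 225, 769, 902, -, 620, -, 826, -, -, -, -, -, 883]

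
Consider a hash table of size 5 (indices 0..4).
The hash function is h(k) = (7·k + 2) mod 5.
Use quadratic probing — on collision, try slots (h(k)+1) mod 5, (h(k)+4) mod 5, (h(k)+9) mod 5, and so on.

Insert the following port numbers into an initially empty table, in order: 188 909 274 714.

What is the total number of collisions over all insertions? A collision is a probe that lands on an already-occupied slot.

188 hashes to 3; slot 3 is free -> place at 3.
909 hashes to 0; slot 0 is free -> place at 0.
274 hashes to 0; 0 taken -> place at 1.
714 hashes to 0; 0,1 taken -> place at 4.
Table: [909, 274, ∅, 188, 714]

3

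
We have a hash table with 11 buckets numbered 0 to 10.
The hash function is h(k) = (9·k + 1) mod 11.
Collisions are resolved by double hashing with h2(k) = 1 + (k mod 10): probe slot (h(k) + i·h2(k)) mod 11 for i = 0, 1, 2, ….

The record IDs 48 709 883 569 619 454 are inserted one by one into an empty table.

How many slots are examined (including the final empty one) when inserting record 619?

2

48: h=4 -> slot 4
709: h=2 -> slot 2
883: h=6 -> slot 6
569: h=7 -> slot 7
619: h=6, h2=10, probe 6,5 -> slot 5
454: h=6, h2=5, probe 6,0 -> slot 0
Table: [454, —, 709, —, 48, 619, 883, 569, —, —, —]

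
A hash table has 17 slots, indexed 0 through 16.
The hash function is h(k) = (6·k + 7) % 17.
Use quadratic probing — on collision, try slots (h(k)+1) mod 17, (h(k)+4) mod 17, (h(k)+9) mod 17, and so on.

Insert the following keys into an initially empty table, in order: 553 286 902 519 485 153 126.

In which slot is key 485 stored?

Insert 553: h=10, slot 10 empty -> index 10.
Insert 286: h=6, slot 6 empty -> index 6.
Insert 902: h=13, slot 13 empty -> index 13.
Insert 519: h=10, slot 10 occupied -> index 11.
Insert 485: h=10, slots 10,11 occupied -> index 14.
Insert 153: h=7, slot 7 empty -> index 7.
Insert 126: h=15, slot 15 empty -> index 15.
Table: [∅, ∅, ∅, ∅, ∅, ∅, 286, 153, ∅, ∅, 553, 519, ∅, 902, 485, 126, ∅]

14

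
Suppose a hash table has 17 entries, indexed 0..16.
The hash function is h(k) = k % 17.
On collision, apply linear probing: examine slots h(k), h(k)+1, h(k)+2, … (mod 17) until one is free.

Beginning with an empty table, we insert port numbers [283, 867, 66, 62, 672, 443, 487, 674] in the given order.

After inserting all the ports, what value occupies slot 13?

487

283 hashes to 11; slot 11 is free => place at 11.
867 hashes to 0; slot 0 is free => place at 0.
66 hashes to 15; slot 15 is free => place at 15.
62 hashes to 11; 11 taken => place at 12.
672 hashes to 9; slot 9 is free => place at 9.
443 hashes to 1; slot 1 is free => place at 1.
487 hashes to 11; 11,12 taken => place at 13.
674 hashes to 11; 11,12,13 taken => place at 14.
Table: [867, 443, ∅, ∅, ∅, ∅, ∅, ∅, ∅, 672, ∅, 283, 62, 487, 674, 66, ∅]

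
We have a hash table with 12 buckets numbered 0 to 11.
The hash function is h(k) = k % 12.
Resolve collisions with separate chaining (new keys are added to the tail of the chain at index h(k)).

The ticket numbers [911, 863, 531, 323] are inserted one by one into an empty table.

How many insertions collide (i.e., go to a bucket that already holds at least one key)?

Insert 911: h=11, bucket 11 empty -> new chain.
Insert 863: h=11, bucket 11 nonempty -> append to chain.
Insert 531: h=3, bucket 3 empty -> new chain.
Insert 323: h=11, bucket 11 nonempty -> append to chain.
Final buckets:
0: .
1: .
2: .
3: 531
4: .
5: .
6: .
7: .
8: .
9: .
10: .
11: 911 -> 863 -> 323

2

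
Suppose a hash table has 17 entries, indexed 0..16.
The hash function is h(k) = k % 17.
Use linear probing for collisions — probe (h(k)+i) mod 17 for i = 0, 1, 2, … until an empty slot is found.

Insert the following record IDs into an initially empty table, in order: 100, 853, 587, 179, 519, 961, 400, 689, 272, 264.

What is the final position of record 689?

100 hashes to 15; slot 15 is free -> place at 15.
853 hashes to 3; slot 3 is free -> place at 3.
587 hashes to 9; slot 9 is free -> place at 9.
179 hashes to 9; 9 taken -> place at 10.
519 hashes to 9; 9,10 taken -> place at 11.
961 hashes to 9; 9,10,11 taken -> place at 12.
400 hashes to 9; 9,10,11,12 taken -> place at 13.
689 hashes to 9; 9,10,11,12,13 taken -> place at 14.
272 hashes to 0; slot 0 is free -> place at 0.
264 hashes to 9; 9,10,11,12,13,14,15 taken -> place at 16.
Table: [272, —, —, 853, —, —, —, —, —, 587, 179, 519, 961, 400, 689, 100, 264]

14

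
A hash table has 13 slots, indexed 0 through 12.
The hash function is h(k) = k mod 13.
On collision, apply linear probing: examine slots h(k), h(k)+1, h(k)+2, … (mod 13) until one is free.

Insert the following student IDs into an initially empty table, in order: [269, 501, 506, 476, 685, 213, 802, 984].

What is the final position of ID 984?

0

269: h=9 → slot 9
501: h=7 → slot 7
506: h=12 → slot 12
476: h=8 → slot 8
685: h=9, probe 9,10 → slot 10
213: h=5 → slot 5
802: h=9, probe 9,10,11 → slot 11
984: h=9, probe 9,10,11,12,0 → slot 0
Table: [984, -, -, -, -, 213, -, 501, 476, 269, 685, 802, 506]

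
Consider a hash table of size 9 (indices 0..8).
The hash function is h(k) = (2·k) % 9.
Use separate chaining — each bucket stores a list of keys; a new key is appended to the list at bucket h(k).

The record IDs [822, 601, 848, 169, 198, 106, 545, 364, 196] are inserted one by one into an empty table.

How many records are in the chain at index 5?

4

822 -> bucket 6
601 -> bucket 5
848 -> bucket 4
169 -> bucket 5 (collision)
198 -> bucket 0
106 -> bucket 5 (collision)
545 -> bucket 1
364 -> bucket 8
196 -> bucket 5 (collision)
Final buckets:
0: 198
1: 545
2: _
3: _
4: 848
5: 601 -> 169 -> 106 -> 196
6: 822
7: _
8: 364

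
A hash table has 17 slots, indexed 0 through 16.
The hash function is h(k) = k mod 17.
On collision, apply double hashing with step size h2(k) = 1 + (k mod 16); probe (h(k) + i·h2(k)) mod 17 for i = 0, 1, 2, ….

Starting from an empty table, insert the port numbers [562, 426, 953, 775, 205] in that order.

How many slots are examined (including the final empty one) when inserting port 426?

562: h=1 -> slot 1
426: h=1, h2=11, probe 1,12 -> slot 12
953: h=1, h2=10, probe 1,11 -> slot 11
775: h=10 -> slot 10
205: h=1, h2=14, probe 1,15 -> slot 15
Table: [—, 562, —, —, —, —, —, —, —, —, 775, 953, 426, —, —, 205, —]

2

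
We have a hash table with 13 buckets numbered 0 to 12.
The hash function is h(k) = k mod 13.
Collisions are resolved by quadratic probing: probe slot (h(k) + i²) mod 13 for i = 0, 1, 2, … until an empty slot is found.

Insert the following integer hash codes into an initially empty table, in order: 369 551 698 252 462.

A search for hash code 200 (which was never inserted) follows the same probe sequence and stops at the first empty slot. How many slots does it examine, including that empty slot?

369 hashes to 5; slot 5 is free -> place at 5.
551 hashes to 5; 5 taken -> place at 6.
698 hashes to 9; slot 9 is free -> place at 9.
252 hashes to 5; 5,6,9 taken -> place at 1.
462 hashes to 7; slot 7 is free -> place at 7.
Table: [_, 252, _, _, _, 369, 551, 462, _, 698, _, _, _]
Lookup 200: h=5, probe 5,6,9,1,8 → slot 8 empty, not found.

5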